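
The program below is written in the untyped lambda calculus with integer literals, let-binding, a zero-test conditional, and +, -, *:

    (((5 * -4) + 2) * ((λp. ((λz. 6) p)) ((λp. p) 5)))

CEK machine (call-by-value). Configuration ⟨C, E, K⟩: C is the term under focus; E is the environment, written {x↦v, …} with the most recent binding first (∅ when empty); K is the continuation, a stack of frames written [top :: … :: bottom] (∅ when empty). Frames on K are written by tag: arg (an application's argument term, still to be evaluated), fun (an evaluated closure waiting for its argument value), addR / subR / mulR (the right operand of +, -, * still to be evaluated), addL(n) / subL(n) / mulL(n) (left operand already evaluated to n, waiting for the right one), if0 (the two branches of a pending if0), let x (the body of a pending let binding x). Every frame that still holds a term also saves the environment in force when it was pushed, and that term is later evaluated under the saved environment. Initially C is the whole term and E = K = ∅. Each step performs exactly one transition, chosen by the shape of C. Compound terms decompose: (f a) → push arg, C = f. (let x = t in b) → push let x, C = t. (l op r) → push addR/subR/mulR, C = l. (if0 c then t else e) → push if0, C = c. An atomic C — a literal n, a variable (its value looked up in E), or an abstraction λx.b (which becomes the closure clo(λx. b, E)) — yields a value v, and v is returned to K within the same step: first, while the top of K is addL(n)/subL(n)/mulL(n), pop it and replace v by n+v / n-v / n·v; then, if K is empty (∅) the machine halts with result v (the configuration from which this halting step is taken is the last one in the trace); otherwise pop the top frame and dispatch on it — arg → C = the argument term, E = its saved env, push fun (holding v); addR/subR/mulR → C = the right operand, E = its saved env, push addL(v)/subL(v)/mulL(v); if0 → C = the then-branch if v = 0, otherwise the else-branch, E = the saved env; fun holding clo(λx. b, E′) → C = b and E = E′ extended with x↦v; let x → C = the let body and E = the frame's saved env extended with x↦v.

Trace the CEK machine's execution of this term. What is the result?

0. ⟨C=(((5 * -4) + 2) * ((λp. ((λz. 6) p)) ((λp. p) 5))); E=∅; K=∅⟩
1. ⟨C=((5 * -4) + 2); E=∅; K=[mulR]⟩
2. ⟨C=(5 * -4); E=∅; K=[addR :: mulR]⟩
3. ⟨C=5; E=∅; K=[mulR :: addR :: mulR]⟩
4. ⟨C=-4; E=∅; K=[mulL(5) :: addR :: mulR]⟩
5. ⟨C=2; E=∅; K=[addL(-20) :: mulR]⟩
6. ⟨C=((λp. ((λz. 6) p)) ((λp. p) 5)); E=∅; K=[mulL(-18)]⟩
7. ⟨C=(λp. ((λz. 6) p)); E=∅; K=[arg :: mulL(-18)]⟩
8. ⟨C=((λp. p) 5); E=∅; K=[fun :: mulL(-18)]⟩
9. ⟨C=(λp. p); E=∅; K=[arg :: fun :: mulL(-18)]⟩
10. ⟨C=5; E=∅; K=[fun :: fun :: mulL(-18)]⟩
11. ⟨C=p; E={p↦5}; K=[fun :: mulL(-18)]⟩
12. ⟨C=((λz. 6) p); E={p↦5}; K=[mulL(-18)]⟩
13. ⟨C=(λz. 6); E={p↦5}; K=[arg :: mulL(-18)]⟩
14. ⟨C=p; E={p↦5}; K=[fun :: mulL(-18)]⟩
15. ⟨C=6; E={z↦5, p↦5}; K=[mulL(-18)]⟩
→ final value -108

Answer: -108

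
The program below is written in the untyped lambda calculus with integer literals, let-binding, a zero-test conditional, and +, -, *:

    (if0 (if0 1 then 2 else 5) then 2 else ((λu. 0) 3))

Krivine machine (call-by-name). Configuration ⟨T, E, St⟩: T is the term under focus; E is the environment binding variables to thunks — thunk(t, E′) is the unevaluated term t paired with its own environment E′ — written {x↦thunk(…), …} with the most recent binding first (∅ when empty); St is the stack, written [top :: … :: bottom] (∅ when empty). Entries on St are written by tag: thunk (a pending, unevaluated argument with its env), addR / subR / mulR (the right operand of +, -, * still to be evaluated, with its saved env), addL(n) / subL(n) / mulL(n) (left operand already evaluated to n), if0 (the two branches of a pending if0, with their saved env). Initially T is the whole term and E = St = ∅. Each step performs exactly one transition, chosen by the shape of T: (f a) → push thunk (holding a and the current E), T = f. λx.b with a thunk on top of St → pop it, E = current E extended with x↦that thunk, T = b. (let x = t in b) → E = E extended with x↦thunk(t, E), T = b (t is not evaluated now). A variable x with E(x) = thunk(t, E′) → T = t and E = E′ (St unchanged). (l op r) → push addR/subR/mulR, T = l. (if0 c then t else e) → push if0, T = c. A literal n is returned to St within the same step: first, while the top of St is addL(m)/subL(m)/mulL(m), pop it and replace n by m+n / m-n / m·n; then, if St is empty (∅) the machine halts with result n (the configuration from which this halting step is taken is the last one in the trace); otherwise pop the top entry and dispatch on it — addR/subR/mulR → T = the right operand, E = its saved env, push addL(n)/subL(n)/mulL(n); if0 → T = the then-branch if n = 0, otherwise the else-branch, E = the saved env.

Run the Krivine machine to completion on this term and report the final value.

t=0: ⟨T=(if0 (if0 1 then 2 else 5) then 2 else ((λu. 0) 3)); E=∅; St=∅⟩
t=1: ⟨T=(if0 1 then 2 else 5); E=∅; St=[if0]⟩
t=2: ⟨T=1; E=∅; St=[if0 :: if0]⟩
t=3: ⟨T=5; E=∅; St=[if0]⟩
t=4: ⟨T=((λu. 0) 3); E=∅; St=∅⟩
t=5: ⟨T=(λu. 0); E=∅; St=[thunk]⟩
t=6: ⟨T=0; E={u↦thunk(3, ∅)}; St=∅⟩
→ final value 0

Answer: 0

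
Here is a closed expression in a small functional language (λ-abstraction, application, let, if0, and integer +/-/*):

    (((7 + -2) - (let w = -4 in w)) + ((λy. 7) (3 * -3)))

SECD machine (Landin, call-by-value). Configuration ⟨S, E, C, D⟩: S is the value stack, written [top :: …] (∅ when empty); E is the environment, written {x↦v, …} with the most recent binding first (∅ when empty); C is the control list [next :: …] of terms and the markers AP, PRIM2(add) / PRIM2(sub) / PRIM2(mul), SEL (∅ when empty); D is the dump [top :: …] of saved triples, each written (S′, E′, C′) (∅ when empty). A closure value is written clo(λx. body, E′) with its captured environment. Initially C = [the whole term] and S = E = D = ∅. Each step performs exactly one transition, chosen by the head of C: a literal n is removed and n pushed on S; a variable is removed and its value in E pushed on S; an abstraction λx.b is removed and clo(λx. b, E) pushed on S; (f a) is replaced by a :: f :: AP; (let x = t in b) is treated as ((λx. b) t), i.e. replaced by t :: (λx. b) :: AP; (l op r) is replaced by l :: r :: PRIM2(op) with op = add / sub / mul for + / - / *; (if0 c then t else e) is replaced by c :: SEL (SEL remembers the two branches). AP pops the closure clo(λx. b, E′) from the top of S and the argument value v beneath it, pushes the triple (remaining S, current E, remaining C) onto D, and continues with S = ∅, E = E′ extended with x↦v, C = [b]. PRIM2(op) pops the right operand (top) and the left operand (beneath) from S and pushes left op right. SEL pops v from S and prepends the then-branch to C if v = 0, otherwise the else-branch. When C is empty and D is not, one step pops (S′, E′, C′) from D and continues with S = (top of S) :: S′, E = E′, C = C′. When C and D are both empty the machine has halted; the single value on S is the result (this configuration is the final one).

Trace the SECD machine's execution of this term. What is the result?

Answer: 16

Execution trace:
[0] [S=∅ | E=∅ | C=[(((7 + -2) - (let w = -4 in w)) + ((λy. 7) (3 * -3)))] | D=∅]
[1] [S=∅ | E=∅ | C=[((7 + -2) - (let w = -4 in w)) :: ((λy. 7) (3 * -3)) :: PRIM2(add)] | D=∅]
[2] [S=∅ | E=∅ | C=[(7 + -2) :: (let w = -4 in w) :: PRIM2(sub) :: ((λy. 7) (3 * -3)) :: PRIM2(add)] | D=∅]
[3] [S=∅ | E=∅ | C=[7 :: -2 :: PRIM2(add) :: (let w = -4 in w) :: PRIM2(sub) :: ((λy. 7) (3 * -3)) :: PRIM2(add)] | D=∅]
[4] [S=[7] | E=∅ | C=[-2 :: PRIM2(add) :: (let w = -4 in w) :: PRIM2(sub) :: ((λy. 7) (3 * -3)) :: PRIM2(add)] | D=∅]
[5] [S=[-2 :: 7] | E=∅ | C=[PRIM2(add) :: (let w = -4 in w) :: PRIM2(sub) :: ((λy. 7) (3 * -3)) :: PRIM2(add)] | D=∅]
[6] [S=[5] | E=∅ | C=[(let w = -4 in w) :: PRIM2(sub) :: ((λy. 7) (3 * -3)) :: PRIM2(add)] | D=∅]
[7] [S=[5] | E=∅ | C=[-4 :: (λw. w) :: AP :: PRIM2(sub) :: ((λy. 7) (3 * -3)) :: PRIM2(add)] | D=∅]
[8] [S=[-4 :: 5] | E=∅ | C=[(λw. w) :: AP :: PRIM2(sub) :: ((λy. 7) (3 * -3)) :: PRIM2(add)] | D=∅]
[9] [S=[clo(λw. w, ∅) :: -4 :: 5] | E=∅ | C=[AP :: PRIM2(sub) :: ((λy. 7) (3 * -3)) :: PRIM2(add)] | D=∅]
[10] [S=∅ | E={w↦-4} | C=[w] | D=[([5], ∅, [PRIM2(sub) :: ((λy. 7) (3 * -3)) :: PRIM2(add)])]]
[11] [S=[-4] | E={w↦-4} | C=∅ | D=[([5], ∅, [PRIM2(sub) :: ((λy. 7) (3 * -3)) :: PRIM2(add)])]]
[12] [S=[-4 :: 5] | E=∅ | C=[PRIM2(sub) :: ((λy. 7) (3 * -3)) :: PRIM2(add)] | D=∅]
[13] [S=[9] | E=∅ | C=[((λy. 7) (3 * -3)) :: PRIM2(add)] | D=∅]
[14] [S=[9] | E=∅ | C=[(3 * -3) :: (λy. 7) :: AP :: PRIM2(add)] | D=∅]
[15] [S=[9] | E=∅ | C=[3 :: -3 :: PRIM2(mul) :: (λy. 7) :: AP :: PRIM2(add)] | D=∅]
[16] [S=[3 :: 9] | E=∅ | C=[-3 :: PRIM2(mul) :: (λy. 7) :: AP :: PRIM2(add)] | D=∅]
[17] [S=[-3 :: 3 :: 9] | E=∅ | C=[PRIM2(mul) :: (λy. 7) :: AP :: PRIM2(add)] | D=∅]
[18] [S=[-9 :: 9] | E=∅ | C=[(λy. 7) :: AP :: PRIM2(add)] | D=∅]
[19] [S=[clo(λy. 7, ∅) :: -9 :: 9] | E=∅ | C=[AP :: PRIM2(add)] | D=∅]
[20] [S=∅ | E={y↦-9} | C=[7] | D=[([9], ∅, [PRIM2(add)])]]
[21] [S=[7] | E={y↦-9} | C=∅ | D=[([9], ∅, [PRIM2(add)])]]
[22] [S=[7 :: 9] | E=∅ | C=[PRIM2(add)] | D=∅]
[23] [S=[16] | E=∅ | C=∅ | D=∅]
→ final value 16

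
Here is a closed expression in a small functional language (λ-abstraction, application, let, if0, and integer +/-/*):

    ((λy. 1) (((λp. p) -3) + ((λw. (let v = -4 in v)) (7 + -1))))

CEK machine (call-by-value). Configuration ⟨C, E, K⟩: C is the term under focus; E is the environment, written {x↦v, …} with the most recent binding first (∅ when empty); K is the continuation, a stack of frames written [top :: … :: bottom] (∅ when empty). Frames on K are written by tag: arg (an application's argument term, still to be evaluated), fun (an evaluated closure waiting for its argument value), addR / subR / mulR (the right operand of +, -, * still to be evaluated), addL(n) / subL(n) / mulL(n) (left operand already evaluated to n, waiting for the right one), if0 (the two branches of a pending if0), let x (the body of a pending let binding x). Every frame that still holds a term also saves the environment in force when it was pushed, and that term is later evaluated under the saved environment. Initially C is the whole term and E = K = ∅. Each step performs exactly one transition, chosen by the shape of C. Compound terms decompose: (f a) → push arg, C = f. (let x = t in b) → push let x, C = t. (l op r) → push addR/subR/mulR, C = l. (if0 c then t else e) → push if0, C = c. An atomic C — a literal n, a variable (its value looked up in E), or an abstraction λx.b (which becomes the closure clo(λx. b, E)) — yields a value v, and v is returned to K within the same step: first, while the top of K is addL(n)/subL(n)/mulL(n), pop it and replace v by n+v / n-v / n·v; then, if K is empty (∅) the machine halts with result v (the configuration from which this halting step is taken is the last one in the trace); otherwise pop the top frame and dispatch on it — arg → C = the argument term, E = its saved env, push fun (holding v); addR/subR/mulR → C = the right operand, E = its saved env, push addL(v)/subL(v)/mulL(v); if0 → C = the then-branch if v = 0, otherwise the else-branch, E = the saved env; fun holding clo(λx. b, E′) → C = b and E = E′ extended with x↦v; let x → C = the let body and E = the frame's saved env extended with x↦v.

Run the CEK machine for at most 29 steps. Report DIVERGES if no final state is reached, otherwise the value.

Answer: 1

Execution trace:
step 0: [C=((λy. 1) (((λp. p) -3) + ((λw. (let v = -4 in v)) (7 + -1)))) | E=∅ | K=∅]
step 1: [C=(λy. 1) | E=∅ | K=[arg]]
step 2: [C=(((λp. p) -3) + ((λw. (let v = -4 in v)) (7 + -1))) | E=∅ | K=[fun]]
step 3: [C=((λp. p) -3) | E=∅ | K=[addR :: fun]]
step 4: [C=(λp. p) | E=∅ | K=[arg :: addR :: fun]]
step 5: [C=-3 | E=∅ | K=[fun :: addR :: fun]]
step 6: [C=p | E={p↦-3} | K=[addR :: fun]]
step 7: [C=((λw. (let v = -4 in v)) (7 + -1)) | E=∅ | K=[addL(-3) :: fun]]
step 8: [C=(λw. (let v = -4 in v)) | E=∅ | K=[arg :: addL(-3) :: fun]]
step 9: [C=(7 + -1) | E=∅ | K=[fun :: addL(-3) :: fun]]
step 10: [C=7 | E=∅ | K=[addR :: fun :: addL(-3) :: fun]]
step 11: [C=-1 | E=∅ | K=[addL(7) :: fun :: addL(-3) :: fun]]
step 12: [C=(let v = -4 in v) | E={w↦6} | K=[addL(-3) :: fun]]
step 13: [C=-4 | E={w↦6} | K=[let v :: addL(-3) :: fun]]
step 14: [C=v | E={v↦-4, w↦6} | K=[addL(-3) :: fun]]
step 15: [C=1 | E={y↦-7} | K=∅]
→ final value 1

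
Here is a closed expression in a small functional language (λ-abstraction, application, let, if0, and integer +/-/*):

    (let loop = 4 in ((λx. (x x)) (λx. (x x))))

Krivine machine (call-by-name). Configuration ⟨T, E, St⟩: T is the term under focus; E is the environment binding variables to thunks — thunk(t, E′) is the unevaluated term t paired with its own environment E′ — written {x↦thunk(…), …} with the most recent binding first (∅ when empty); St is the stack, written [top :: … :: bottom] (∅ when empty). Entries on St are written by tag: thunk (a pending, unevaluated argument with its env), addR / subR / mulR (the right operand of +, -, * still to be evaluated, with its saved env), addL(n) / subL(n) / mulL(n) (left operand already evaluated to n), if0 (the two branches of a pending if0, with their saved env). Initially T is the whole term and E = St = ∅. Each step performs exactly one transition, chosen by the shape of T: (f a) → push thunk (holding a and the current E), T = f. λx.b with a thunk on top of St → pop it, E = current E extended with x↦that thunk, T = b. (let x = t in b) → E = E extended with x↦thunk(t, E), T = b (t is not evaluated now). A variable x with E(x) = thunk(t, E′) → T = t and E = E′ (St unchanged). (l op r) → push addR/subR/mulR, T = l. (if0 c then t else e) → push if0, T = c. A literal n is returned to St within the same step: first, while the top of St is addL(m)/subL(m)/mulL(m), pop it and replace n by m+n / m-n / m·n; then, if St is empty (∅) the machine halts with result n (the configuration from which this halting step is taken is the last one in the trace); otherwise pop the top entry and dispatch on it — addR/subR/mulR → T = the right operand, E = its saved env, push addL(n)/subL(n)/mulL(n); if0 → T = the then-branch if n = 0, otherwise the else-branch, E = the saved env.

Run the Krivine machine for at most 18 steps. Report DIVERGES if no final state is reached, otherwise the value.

Answer: DIVERGES (no final state within 18 steps)

Derivation:
t=0: <T=(let loop = 4 in ((λx. (x x)) (λx. (x x)))), E=∅, St=∅>
t=1: <T=((λx. (x x)) (λx. (x x))), E={loop↦thunk(4, ∅)}, St=∅>
t=2: <T=(λx. (x x)), E={loop↦thunk(4, ∅)}, St=[thunk]>
t=3: <T=(x x), E={x↦thunk((λx. (x x)), {loop↦thunk(4, ∅)}), loop↦thunk(4, ∅)}, St=∅>
t=4: <T=x, E={x↦thunk((λx. (x x)), {loop↦thunk(4, ∅)}), loop↦thunk(4, ∅)}, St=[thunk]>
t=5: <T=(λx. (x x)), E={loop↦thunk(4, ∅)}, St=[thunk]>
t=6: <T=(x x), E={x↦thunk(x, {x↦thunk((λx. (x x)), {loop↦thunk(4, ∅)}), loop↦thunk(4, ∅)}), loop↦thunk(4, ∅)}, St=∅>
t=7: <T=x, E={x↦thunk(x, {x↦thunk((λx. (x x)), {loop↦thunk(4, ∅)}), loop↦thunk(4, ∅)}), loop↦thunk(4, ∅)}, St=[thunk]>
t=8: <T=x, E={x↦thunk((λx. (x x)), {loop↦thunk(4, ∅)}), loop↦thunk(4, ∅)}, St=[thunk]>
t=9: <T=(λx. (x x)), E={loop↦thunk(4, ∅)}, St=[thunk]>
t=10: <T=(x x), E={x↦thunk(x, {x↦thunk(x, {x↦thunk((λx. (x x)), {loop↦thunk(4, ∅)}), loop↦thunk(4, ∅)}), loop↦thunk(4, ∅)}), loop↦thunk(4, ∅)}, St=∅>
t=11: <T=x, E={x↦thunk(x, {x↦thunk(x, {x↦thunk((λx. (x x)), {loop↦thunk(4, ∅)}), loop↦thunk(4, ∅)}), loop↦thunk(4, ∅)}), loop↦thunk(4, ∅)}, St=[thunk]>
t=12: <T=x, E={x↦thunk(x, {x↦thunk((λx. (x x)), {loop↦thunk(4, ∅)}), loop↦thunk(4, ∅)}), loop↦thunk(4, ∅)}, St=[thunk]>
t=13: <T=x, E={x↦thunk((λx. (x x)), {loop↦thunk(4, ∅)}), loop↦thunk(4, ∅)}, St=[thunk]>
t=14: <T=(λx. (x x)), E={loop↦thunk(4, ∅)}, St=[thunk]>
t=15: <T=(x x), E={x↦thunk(x, {x↦thunk(x, {x↦thunk(x, {x↦thunk((λx. (x x)), {loop↦thunk(4, ∅)}), loop↦thunk(4, ∅)}), loop↦thunk(4, ∅)}), loop↦thunk(4, ∅)}), loop↦thunk(4, ∅)}, St=∅>
t=16: <T=x, E={x↦thunk(x, {x↦thunk(x, {x↦thunk(x, {x↦thunk((λx. (x x)), {loop↦thunk(4, ∅)}), loop↦thunk(4, ∅)}), loop↦thunk(4, ∅)}), loop↦thunk(4, ∅)}), loop↦thunk(4, ∅)}, St=[thunk]>
t=17: <T=x, E={x↦thunk(x, {x↦thunk(x, {x↦thunk((λx. (x x)), {loop↦thunk(4, ∅)}), loop↦thunk(4, ∅)}), loop↦thunk(4, ∅)}), loop↦thunk(4, ∅)}, St=[thunk]>
t=18: <T=x, E={x↦thunk(x, {x↦thunk((λx. (x x)), {loop↦thunk(4, ∅)}), loop↦thunk(4, ∅)}), loop↦thunk(4, ∅)}, St=[thunk]>
→ 18 transitions taken and the configuration is still not final: no result within 18 steps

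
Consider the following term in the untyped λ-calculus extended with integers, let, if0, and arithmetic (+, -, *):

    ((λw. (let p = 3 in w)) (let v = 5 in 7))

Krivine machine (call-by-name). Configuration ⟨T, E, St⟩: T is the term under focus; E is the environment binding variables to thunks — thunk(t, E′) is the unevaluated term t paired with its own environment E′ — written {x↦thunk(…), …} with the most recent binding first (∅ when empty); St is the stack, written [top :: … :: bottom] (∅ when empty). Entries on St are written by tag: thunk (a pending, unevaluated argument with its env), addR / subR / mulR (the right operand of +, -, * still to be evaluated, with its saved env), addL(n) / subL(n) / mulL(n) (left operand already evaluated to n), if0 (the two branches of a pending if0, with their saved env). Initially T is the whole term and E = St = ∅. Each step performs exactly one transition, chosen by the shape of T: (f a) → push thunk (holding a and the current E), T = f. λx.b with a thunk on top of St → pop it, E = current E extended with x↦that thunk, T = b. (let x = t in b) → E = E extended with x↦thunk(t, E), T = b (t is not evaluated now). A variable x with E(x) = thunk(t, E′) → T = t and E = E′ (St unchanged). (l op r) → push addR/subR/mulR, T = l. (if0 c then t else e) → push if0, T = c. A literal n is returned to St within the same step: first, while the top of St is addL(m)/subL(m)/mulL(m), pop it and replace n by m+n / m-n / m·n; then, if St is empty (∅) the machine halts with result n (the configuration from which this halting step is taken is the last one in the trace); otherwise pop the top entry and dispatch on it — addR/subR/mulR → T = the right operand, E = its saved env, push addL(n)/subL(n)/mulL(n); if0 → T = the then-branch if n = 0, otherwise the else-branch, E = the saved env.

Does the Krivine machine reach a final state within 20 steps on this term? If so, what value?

t=0: ⟨T=((λw. (let p = 3 in w)) (let v = 5 in 7)); E=∅; St=∅⟩
t=1: ⟨T=(λw. (let p = 3 in w)); E=∅; St=[thunk]⟩
t=2: ⟨T=(let p = 3 in w); E={w↦thunk((let v = 5 in 7), ∅)}; St=∅⟩
t=3: ⟨T=w; E={p↦thunk(3, {w↦thunk((let v = 5 in 7), ∅)}), w↦thunk((let v = 5 in 7), ∅)}; St=∅⟩
t=4: ⟨T=(let v = 5 in 7); E=∅; St=∅⟩
t=5: ⟨T=7; E={v↦thunk(5, ∅)}; St=∅⟩
→ final value 7

Answer: 7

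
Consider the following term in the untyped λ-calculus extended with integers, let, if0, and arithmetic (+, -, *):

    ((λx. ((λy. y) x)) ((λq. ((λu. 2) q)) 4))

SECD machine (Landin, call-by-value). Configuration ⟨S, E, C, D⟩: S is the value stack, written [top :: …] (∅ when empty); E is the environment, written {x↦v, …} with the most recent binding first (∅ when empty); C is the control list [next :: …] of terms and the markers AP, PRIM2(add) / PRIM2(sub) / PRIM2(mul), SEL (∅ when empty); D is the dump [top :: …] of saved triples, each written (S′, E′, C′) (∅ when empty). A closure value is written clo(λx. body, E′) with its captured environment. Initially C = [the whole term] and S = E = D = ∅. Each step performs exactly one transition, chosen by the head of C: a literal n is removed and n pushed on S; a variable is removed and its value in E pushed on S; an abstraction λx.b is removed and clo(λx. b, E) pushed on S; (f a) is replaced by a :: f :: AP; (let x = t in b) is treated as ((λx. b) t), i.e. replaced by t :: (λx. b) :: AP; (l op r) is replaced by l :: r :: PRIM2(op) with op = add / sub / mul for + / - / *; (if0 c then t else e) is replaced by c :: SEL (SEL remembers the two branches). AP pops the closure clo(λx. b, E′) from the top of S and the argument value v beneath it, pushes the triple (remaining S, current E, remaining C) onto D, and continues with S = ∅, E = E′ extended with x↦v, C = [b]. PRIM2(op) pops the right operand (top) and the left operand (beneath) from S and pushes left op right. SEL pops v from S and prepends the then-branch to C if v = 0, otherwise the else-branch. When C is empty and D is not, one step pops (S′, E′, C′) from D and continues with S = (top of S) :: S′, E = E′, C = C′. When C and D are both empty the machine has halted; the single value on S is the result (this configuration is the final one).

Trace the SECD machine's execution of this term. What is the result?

Answer: 2

Machine steps:
step 0: ⟨S=∅; E=∅; C=[((λx. ((λy. y) x)) ((λq. ((λu. 2) q)) 4))]; D=∅⟩
step 1: ⟨S=∅; E=∅; C=[((λq. ((λu. 2) q)) 4) :: (λx. ((λy. y) x)) :: AP]; D=∅⟩
step 2: ⟨S=∅; E=∅; C=[4 :: (λq. ((λu. 2) q)) :: AP :: (λx. ((λy. y) x)) :: AP]; D=∅⟩
step 3: ⟨S=[4]; E=∅; C=[(λq. ((λu. 2) q)) :: AP :: (λx. ((λy. y) x)) :: AP]; D=∅⟩
step 4: ⟨S=[clo(λq. ((λu. 2) q), ∅) :: 4]; E=∅; C=[AP :: (λx. ((λy. y) x)) :: AP]; D=∅⟩
step 5: ⟨S=∅; E={q↦4}; C=[((λu. 2) q)]; D=[(∅, ∅, [(λx. ((λy. y) x)) :: AP])]⟩
step 6: ⟨S=∅; E={q↦4}; C=[q :: (λu. 2) :: AP]; D=[(∅, ∅, [(λx. ((λy. y) x)) :: AP])]⟩
step 7: ⟨S=[4]; E={q↦4}; C=[(λu. 2) :: AP]; D=[(∅, ∅, [(λx. ((λy. y) x)) :: AP])]⟩
step 8: ⟨S=[clo(λu. 2, {q↦4}) :: 4]; E={q↦4}; C=[AP]; D=[(∅, ∅, [(λx. ((λy. y) x)) :: AP])]⟩
step 9: ⟨S=∅; E={u↦4, q↦4}; C=[2]; D=[(∅, {q↦4}, ∅) :: (∅, ∅, [(λx. ((λy. y) x)) :: AP])]⟩
step 10: ⟨S=[2]; E={u↦4, q↦4}; C=∅; D=[(∅, {q↦4}, ∅) :: (∅, ∅, [(λx. ((λy. y) x)) :: AP])]⟩
step 11: ⟨S=[2]; E={q↦4}; C=∅; D=[(∅, ∅, [(λx. ((λy. y) x)) :: AP])]⟩
step 12: ⟨S=[2]; E=∅; C=[(λx. ((λy. y) x)) :: AP]; D=∅⟩
step 13: ⟨S=[clo(λx. ((λy. y) x), ∅) :: 2]; E=∅; C=[AP]; D=∅⟩
step 14: ⟨S=∅; E={x↦2}; C=[((λy. y) x)]; D=[(∅, ∅, ∅)]⟩
step 15: ⟨S=∅; E={x↦2}; C=[x :: (λy. y) :: AP]; D=[(∅, ∅, ∅)]⟩
step 16: ⟨S=[2]; E={x↦2}; C=[(λy. y) :: AP]; D=[(∅, ∅, ∅)]⟩
step 17: ⟨S=[clo(λy. y, {x↦2}) :: 2]; E={x↦2}; C=[AP]; D=[(∅, ∅, ∅)]⟩
step 18: ⟨S=∅; E={y↦2, x↦2}; C=[y]; D=[(∅, {x↦2}, ∅) :: (∅, ∅, ∅)]⟩
step 19: ⟨S=[2]; E={y↦2, x↦2}; C=∅; D=[(∅, {x↦2}, ∅) :: (∅, ∅, ∅)]⟩
step 20: ⟨S=[2]; E={x↦2}; C=∅; D=[(∅, ∅, ∅)]⟩
step 21: ⟨S=[2]; E=∅; C=∅; D=∅⟩
→ final value 2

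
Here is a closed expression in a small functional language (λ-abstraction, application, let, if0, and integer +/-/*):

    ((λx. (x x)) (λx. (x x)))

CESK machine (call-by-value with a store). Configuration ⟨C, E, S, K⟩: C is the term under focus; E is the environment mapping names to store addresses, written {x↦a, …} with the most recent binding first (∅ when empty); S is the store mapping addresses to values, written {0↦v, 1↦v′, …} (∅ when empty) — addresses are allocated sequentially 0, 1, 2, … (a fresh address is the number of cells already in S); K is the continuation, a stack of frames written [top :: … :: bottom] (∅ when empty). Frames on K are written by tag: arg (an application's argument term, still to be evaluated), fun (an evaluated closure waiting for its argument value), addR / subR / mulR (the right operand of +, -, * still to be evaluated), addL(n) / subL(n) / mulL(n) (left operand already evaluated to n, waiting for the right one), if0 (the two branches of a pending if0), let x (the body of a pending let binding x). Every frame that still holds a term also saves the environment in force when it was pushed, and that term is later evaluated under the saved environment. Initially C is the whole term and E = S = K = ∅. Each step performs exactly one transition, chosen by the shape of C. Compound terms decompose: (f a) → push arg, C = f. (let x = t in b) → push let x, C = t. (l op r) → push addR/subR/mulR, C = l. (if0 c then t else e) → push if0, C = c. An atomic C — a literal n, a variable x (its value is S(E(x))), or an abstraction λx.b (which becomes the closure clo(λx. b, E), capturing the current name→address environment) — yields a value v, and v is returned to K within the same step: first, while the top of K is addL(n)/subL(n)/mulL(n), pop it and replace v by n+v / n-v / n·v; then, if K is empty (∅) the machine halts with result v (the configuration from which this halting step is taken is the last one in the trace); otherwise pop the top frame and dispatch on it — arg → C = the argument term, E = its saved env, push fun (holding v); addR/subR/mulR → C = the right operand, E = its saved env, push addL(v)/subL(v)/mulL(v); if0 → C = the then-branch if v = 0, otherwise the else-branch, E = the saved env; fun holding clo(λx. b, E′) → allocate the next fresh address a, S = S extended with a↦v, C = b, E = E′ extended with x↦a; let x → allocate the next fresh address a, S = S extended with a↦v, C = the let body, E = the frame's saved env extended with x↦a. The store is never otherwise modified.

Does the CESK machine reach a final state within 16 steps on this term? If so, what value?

Answer: DIVERGES (no final state within 16 steps)

Execution trace:
step 0: [C=((λx. (x x)) (λx. (x x))) | E=∅ | S=∅ | K=∅]
step 1: [C=(λx. (x x)) | E=∅ | S=∅ | K=[arg]]
step 2: [C=(λx. (x x)) | E=∅ | S=∅ | K=[fun]]
step 3: [C=(x x) | E={x↦0} | S={0↦clo(λx. (x x), ∅)} | K=∅]
step 4: [C=x | E={x↦0} | S={0↦clo(λx. (x x), ∅)} | K=[arg]]
step 5: [C=x | E={x↦0} | S={0↦clo(λx. (x x), ∅)} | K=[fun]]
step 6: [C=(x x) | E={x↦1} | S={0↦clo(λx. (x x), ∅), 1↦clo(λx. (x x), ∅)} | K=∅]
step 7: [C=x | E={x↦1} | S={0↦clo(λx. (x x), ∅), 1↦clo(λx. (x x), ∅)} | K=[arg]]
step 8: [C=x | E={x↦1} | S={0↦clo(λx. (x x), ∅), 1↦clo(λx. (x x), ∅)} | K=[fun]]
step 9: [C=(x x) | E={x↦2} | S={0↦clo(λx. (x x), ∅), 1↦clo(λx. (x x), ∅), 2↦clo(λx. (x x), ∅)} | K=∅]
step 10: [C=x | E={x↦2} | S={0↦clo(λx. (x x), ∅), 1↦clo(λx. (x x), ∅), 2↦clo(λx. (x x), ∅)} | K=[arg]]
step 11: [C=x | E={x↦2} | S={0↦clo(λx. (x x), ∅), 1↦clo(λx. (x x), ∅), 2↦clo(λx. (x x), ∅)} | K=[fun]]
step 12: [C=(x x) | E={x↦3} | S={0↦clo(λx. (x x), ∅), 1↦clo(λx. (x x), ∅), 2↦clo(λx. (x x), ∅), 3↦clo(λx. (x x), ∅)} | K=∅]
step 13: [C=x | E={x↦3} | S={0↦clo(λx. (x x), ∅), 1↦clo(λx. (x x), ∅), 2↦clo(λx. (x x), ∅), 3↦clo(λx. (x x), ∅)} | K=[arg]]
step 14: [C=x | E={x↦3} | S={0↦clo(λx. (x x), ∅), 1↦clo(λx. (x x), ∅), 2↦clo(λx. (x x), ∅), 3↦clo(λx. (x x), ∅)} | K=[fun]]
step 15: [C=(x x) | E={x↦4} | S={0↦clo(λx. (x x), ∅), 1↦clo(λx. (x x), ∅), 2↦clo(λx. (x x), ∅), 3↦clo(λx. (x x), ∅), 4↦clo(λx. (x x), ∅)} | K=∅]
step 16: [C=x | E={x↦4} | S={0↦clo(λx. (x x), ∅), 1↦clo(λx. (x x), ∅), 2↦clo(λx. (x x), ∅), 3↦clo(λx. (x x), ∅), 4↦clo(λx. (x x), ∅)} | K=[arg]]
→ 16 transitions taken and the configuration is still not final: no result within 16 steps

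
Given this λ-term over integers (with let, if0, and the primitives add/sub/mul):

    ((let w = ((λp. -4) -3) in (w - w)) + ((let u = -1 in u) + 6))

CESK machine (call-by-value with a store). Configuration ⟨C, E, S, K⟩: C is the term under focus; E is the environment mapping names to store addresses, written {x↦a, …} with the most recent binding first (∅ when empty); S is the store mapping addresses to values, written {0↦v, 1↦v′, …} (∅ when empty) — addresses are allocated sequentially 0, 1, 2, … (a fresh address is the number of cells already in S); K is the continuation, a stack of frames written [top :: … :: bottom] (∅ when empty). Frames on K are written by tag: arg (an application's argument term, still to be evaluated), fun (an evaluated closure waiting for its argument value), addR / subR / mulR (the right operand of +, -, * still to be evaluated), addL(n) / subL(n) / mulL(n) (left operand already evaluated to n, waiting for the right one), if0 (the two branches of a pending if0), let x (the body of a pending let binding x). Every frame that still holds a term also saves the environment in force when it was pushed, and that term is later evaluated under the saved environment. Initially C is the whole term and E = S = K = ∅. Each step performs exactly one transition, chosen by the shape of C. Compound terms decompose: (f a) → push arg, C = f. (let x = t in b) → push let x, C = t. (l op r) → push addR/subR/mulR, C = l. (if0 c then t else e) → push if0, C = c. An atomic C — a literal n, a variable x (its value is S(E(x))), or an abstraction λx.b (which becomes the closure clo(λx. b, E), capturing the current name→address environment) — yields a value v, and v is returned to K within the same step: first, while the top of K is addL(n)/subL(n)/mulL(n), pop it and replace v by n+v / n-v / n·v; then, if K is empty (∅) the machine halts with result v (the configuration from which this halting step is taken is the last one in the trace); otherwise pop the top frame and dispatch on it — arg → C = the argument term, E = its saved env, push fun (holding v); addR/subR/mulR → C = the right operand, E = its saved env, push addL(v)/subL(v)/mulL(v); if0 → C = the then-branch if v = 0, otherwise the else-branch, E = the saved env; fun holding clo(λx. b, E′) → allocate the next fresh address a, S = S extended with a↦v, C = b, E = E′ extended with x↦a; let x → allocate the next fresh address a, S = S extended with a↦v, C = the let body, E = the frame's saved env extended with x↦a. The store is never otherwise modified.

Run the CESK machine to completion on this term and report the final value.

t=0: [C=((let w = ((λp. -4) -3) in (w - w)) + ((let u = -1 in u) + 6)) | E=∅ | S=∅ | K=∅]
t=1: [C=(let w = ((λp. -4) -3) in (w - w)) | E=∅ | S=∅ | K=[addR]]
t=2: [C=((λp. -4) -3) | E=∅ | S=∅ | K=[let w :: addR]]
t=3: [C=(λp. -4) | E=∅ | S=∅ | K=[arg :: let w :: addR]]
t=4: [C=-3 | E=∅ | S=∅ | K=[fun :: let w :: addR]]
t=5: [C=-4 | E={p↦0} | S={0↦-3} | K=[let w :: addR]]
t=6: [C=(w - w) | E={w↦1} | S={0↦-3, 1↦-4} | K=[addR]]
t=7: [C=w | E={w↦1} | S={0↦-3, 1↦-4} | K=[subR :: addR]]
t=8: [C=w | E={w↦1} | S={0↦-3, 1↦-4} | K=[subL(-4) :: addR]]
t=9: [C=((let u = -1 in u) + 6) | E=∅ | S={0↦-3, 1↦-4} | K=[addL(0)]]
t=10: [C=(let u = -1 in u) | E=∅ | S={0↦-3, 1↦-4} | K=[addR :: addL(0)]]
t=11: [C=-1 | E=∅ | S={0↦-3, 1↦-4} | K=[let u :: addR :: addL(0)]]
t=12: [C=u | E={u↦2} | S={0↦-3, 1↦-4, 2↦-1} | K=[addR :: addL(0)]]
t=13: [C=6 | E=∅ | S={0↦-3, 1↦-4, 2↦-1} | K=[addL(-1) :: addL(0)]]
→ final value 5

Answer: 5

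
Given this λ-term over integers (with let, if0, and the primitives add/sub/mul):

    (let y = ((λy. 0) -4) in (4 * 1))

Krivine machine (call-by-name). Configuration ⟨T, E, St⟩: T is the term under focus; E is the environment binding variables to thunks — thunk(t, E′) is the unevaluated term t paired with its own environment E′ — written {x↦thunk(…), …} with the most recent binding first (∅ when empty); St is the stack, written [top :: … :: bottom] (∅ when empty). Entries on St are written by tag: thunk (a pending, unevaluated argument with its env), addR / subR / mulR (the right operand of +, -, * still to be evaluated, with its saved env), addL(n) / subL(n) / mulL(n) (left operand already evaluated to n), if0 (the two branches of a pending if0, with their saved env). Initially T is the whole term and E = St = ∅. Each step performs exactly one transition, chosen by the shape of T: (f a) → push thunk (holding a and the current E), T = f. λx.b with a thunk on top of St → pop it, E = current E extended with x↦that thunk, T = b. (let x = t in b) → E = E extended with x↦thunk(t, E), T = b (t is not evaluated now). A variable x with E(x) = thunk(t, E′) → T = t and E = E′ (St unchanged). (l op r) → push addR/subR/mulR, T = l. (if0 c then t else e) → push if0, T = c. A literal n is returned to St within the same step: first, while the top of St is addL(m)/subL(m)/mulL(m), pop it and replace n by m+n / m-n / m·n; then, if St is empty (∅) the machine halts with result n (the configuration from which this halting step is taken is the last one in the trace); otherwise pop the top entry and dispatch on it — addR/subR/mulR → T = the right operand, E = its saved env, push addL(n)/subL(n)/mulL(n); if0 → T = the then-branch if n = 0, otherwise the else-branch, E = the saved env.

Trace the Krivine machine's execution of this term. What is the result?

Answer: 4

Machine steps:
0. <T=(let y = ((λy. 0) -4) in (4 * 1)), E=∅, St=∅>
1. <T=(4 * 1), E={y↦thunk(((λy. 0) -4), ∅)}, St=∅>
2. <T=4, E={y↦thunk(((λy. 0) -4), ∅)}, St=[mulR]>
3. <T=1, E={y↦thunk(((λy. 0) -4), ∅)}, St=[mulL(4)]>
→ final value 4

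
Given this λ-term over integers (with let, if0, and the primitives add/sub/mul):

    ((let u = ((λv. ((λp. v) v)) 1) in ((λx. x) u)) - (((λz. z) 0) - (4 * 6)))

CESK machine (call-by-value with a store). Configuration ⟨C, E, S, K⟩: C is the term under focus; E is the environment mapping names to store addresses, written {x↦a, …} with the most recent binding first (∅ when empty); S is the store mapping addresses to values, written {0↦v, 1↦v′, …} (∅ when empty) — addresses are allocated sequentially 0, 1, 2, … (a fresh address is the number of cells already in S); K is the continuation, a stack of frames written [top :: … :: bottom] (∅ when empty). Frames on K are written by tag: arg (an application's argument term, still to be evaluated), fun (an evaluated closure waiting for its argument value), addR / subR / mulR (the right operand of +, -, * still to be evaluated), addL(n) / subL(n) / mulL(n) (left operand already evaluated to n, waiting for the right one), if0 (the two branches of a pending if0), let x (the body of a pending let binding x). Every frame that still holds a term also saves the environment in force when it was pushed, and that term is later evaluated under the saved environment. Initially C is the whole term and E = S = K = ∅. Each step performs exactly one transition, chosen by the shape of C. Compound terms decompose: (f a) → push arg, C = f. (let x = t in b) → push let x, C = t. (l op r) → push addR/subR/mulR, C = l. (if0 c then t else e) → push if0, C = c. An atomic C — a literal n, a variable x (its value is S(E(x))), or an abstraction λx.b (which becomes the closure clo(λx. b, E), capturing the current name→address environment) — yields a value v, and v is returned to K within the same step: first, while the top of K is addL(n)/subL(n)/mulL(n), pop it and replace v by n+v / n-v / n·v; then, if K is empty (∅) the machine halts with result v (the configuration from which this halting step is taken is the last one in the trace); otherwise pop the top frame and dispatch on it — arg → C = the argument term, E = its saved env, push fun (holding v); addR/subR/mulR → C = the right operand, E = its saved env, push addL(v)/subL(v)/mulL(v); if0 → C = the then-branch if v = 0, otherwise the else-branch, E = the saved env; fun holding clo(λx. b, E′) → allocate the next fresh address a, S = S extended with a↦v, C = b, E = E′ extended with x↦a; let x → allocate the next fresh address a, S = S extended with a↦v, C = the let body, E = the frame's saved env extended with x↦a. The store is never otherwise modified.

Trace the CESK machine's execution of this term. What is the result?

Answer: 25

Execution trace:
step 0: ⟨C=((let u = ((λv. ((λp. v) v)) 1) in ((λx. x) u)) - (((λz. z) 0) - (4 * 6))); E=∅; S=∅; K=∅⟩
step 1: ⟨C=(let u = ((λv. ((λp. v) v)) 1) in ((λx. x) u)); E=∅; S=∅; K=[subR]⟩
step 2: ⟨C=((λv. ((λp. v) v)) 1); E=∅; S=∅; K=[let u :: subR]⟩
step 3: ⟨C=(λv. ((λp. v) v)); E=∅; S=∅; K=[arg :: let u :: subR]⟩
step 4: ⟨C=1; E=∅; S=∅; K=[fun :: let u :: subR]⟩
step 5: ⟨C=((λp. v) v); E={v↦0}; S={0↦1}; K=[let u :: subR]⟩
step 6: ⟨C=(λp. v); E={v↦0}; S={0↦1}; K=[arg :: let u :: subR]⟩
step 7: ⟨C=v; E={v↦0}; S={0↦1}; K=[fun :: let u :: subR]⟩
step 8: ⟨C=v; E={p↦1, v↦0}; S={0↦1, 1↦1}; K=[let u :: subR]⟩
step 9: ⟨C=((λx. x) u); E={u↦2}; S={0↦1, 1↦1, 2↦1}; K=[subR]⟩
step 10: ⟨C=(λx. x); E={u↦2}; S={0↦1, 1↦1, 2↦1}; K=[arg :: subR]⟩
step 11: ⟨C=u; E={u↦2}; S={0↦1, 1↦1, 2↦1}; K=[fun :: subR]⟩
step 12: ⟨C=x; E={x↦3, u↦2}; S={0↦1, 1↦1, 2↦1, 3↦1}; K=[subR]⟩
step 13: ⟨C=(((λz. z) 0) - (4 * 6)); E=∅; S={0↦1, 1↦1, 2↦1, 3↦1}; K=[subL(1)]⟩
step 14: ⟨C=((λz. z) 0); E=∅; S={0↦1, 1↦1, 2↦1, 3↦1}; K=[subR :: subL(1)]⟩
step 15: ⟨C=(λz. z); E=∅; S={0↦1, 1↦1, 2↦1, 3↦1}; K=[arg :: subR :: subL(1)]⟩
step 16: ⟨C=0; E=∅; S={0↦1, 1↦1, 2↦1, 3↦1}; K=[fun :: subR :: subL(1)]⟩
step 17: ⟨C=z; E={z↦4}; S={0↦1, 1↦1, 2↦1, 3↦1, 4↦0}; K=[subR :: subL(1)]⟩
step 18: ⟨C=(4 * 6); E=∅; S={0↦1, 1↦1, 2↦1, 3↦1, 4↦0}; K=[subL(0) :: subL(1)]⟩
step 19: ⟨C=4; E=∅; S={0↦1, 1↦1, 2↦1, 3↦1, 4↦0}; K=[mulR :: subL(0) :: subL(1)]⟩
step 20: ⟨C=6; E=∅; S={0↦1, 1↦1, 2↦1, 3↦1, 4↦0}; K=[mulL(4) :: subL(0) :: subL(1)]⟩
→ final value 25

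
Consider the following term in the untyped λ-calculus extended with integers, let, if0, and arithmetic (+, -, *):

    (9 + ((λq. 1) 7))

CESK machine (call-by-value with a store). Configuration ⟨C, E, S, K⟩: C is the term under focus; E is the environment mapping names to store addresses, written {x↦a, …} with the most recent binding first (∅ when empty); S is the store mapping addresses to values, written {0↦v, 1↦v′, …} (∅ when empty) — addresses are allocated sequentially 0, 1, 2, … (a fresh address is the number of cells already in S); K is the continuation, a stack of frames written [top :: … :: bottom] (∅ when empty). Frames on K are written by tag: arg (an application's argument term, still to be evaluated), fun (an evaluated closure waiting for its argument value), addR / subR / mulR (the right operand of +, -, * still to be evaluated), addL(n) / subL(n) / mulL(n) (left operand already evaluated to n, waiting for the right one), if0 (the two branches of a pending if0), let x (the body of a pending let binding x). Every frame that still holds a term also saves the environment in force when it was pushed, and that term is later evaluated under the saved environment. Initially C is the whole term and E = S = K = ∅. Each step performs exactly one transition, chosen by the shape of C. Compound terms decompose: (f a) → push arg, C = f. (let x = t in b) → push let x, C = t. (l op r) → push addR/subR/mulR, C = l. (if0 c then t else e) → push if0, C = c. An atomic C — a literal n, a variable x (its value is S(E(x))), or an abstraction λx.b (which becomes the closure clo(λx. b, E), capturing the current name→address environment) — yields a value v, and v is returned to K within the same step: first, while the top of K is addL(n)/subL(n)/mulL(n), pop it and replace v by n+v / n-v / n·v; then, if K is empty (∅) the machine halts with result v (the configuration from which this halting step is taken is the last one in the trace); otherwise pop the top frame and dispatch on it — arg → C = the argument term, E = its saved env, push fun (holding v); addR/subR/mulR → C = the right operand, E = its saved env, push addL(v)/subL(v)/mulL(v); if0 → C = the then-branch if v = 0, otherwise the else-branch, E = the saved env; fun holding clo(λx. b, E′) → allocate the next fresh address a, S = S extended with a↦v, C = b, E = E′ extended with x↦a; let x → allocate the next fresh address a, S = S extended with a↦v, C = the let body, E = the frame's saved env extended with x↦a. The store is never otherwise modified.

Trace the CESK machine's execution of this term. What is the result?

Answer: 10

Machine steps:
t=0: <C=(9 + ((λq. 1) 7)), E=∅, S=∅, K=∅>
t=1: <C=9, E=∅, S=∅, K=[addR]>
t=2: <C=((λq. 1) 7), E=∅, S=∅, K=[addL(9)]>
t=3: <C=(λq. 1), E=∅, S=∅, K=[arg :: addL(9)]>
t=4: <C=7, E=∅, S=∅, K=[fun :: addL(9)]>
t=5: <C=1, E={q↦0}, S={0↦7}, K=[addL(9)]>
→ final value 10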